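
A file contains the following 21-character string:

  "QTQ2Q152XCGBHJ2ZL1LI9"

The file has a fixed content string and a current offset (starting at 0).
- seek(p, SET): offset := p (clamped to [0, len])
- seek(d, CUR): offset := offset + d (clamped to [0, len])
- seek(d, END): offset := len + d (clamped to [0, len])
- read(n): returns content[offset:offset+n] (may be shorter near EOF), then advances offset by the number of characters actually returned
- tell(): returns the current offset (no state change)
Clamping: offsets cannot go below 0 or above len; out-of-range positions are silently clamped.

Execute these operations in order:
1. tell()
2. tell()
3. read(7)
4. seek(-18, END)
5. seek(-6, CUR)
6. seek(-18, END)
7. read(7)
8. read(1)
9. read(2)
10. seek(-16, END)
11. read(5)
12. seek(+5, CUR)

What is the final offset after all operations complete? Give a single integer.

Answer: 15

Derivation:
After 1 (tell()): offset=0
After 2 (tell()): offset=0
After 3 (read(7)): returned 'QTQ2Q15', offset=7
After 4 (seek(-18, END)): offset=3
After 5 (seek(-6, CUR)): offset=0
After 6 (seek(-18, END)): offset=3
After 7 (read(7)): returned '2Q152XC', offset=10
After 8 (read(1)): returned 'G', offset=11
After 9 (read(2)): returned 'BH', offset=13
After 10 (seek(-16, END)): offset=5
After 11 (read(5)): returned '152XC', offset=10
After 12 (seek(+5, CUR)): offset=15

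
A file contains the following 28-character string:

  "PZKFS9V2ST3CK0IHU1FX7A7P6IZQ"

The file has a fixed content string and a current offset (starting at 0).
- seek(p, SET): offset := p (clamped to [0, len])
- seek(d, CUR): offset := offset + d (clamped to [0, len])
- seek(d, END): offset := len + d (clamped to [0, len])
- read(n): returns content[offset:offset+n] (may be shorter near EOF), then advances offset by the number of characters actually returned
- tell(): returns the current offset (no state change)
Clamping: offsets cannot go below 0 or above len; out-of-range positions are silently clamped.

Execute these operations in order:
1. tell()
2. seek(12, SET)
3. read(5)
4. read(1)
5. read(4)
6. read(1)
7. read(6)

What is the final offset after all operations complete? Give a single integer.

Answer: 28

Derivation:
After 1 (tell()): offset=0
After 2 (seek(12, SET)): offset=12
After 3 (read(5)): returned 'K0IHU', offset=17
After 4 (read(1)): returned '1', offset=18
After 5 (read(4)): returned 'FX7A', offset=22
After 6 (read(1)): returned '7', offset=23
After 7 (read(6)): returned 'P6IZQ', offset=28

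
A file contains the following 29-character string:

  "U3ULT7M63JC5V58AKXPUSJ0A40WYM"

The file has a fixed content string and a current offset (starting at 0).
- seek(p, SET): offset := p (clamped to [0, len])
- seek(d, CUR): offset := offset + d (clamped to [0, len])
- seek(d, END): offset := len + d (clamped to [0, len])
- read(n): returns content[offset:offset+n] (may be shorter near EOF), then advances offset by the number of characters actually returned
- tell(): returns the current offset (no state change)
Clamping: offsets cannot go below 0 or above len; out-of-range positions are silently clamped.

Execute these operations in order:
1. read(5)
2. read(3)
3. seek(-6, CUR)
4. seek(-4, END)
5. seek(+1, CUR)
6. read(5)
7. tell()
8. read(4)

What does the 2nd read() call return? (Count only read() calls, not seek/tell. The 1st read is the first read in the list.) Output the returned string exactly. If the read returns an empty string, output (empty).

Answer: 7M6

Derivation:
After 1 (read(5)): returned 'U3ULT', offset=5
After 2 (read(3)): returned '7M6', offset=8
After 3 (seek(-6, CUR)): offset=2
After 4 (seek(-4, END)): offset=25
After 5 (seek(+1, CUR)): offset=26
After 6 (read(5)): returned 'WYM', offset=29
After 7 (tell()): offset=29
After 8 (read(4)): returned '', offset=29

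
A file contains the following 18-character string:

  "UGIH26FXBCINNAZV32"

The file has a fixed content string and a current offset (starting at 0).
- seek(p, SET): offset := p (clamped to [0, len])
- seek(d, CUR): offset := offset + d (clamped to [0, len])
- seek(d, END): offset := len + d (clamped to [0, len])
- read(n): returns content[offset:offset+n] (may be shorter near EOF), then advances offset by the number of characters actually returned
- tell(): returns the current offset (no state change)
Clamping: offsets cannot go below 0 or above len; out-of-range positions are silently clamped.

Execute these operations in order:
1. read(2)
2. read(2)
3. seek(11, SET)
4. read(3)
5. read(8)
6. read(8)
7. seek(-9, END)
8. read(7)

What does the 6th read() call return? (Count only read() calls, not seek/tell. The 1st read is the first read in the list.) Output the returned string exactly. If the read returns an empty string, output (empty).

After 1 (read(2)): returned 'UG', offset=2
After 2 (read(2)): returned 'IH', offset=4
After 3 (seek(11, SET)): offset=11
After 4 (read(3)): returned 'NNA', offset=14
After 5 (read(8)): returned 'ZV32', offset=18
After 6 (read(8)): returned '', offset=18
After 7 (seek(-9, END)): offset=9
After 8 (read(7)): returned 'CINNAZV', offset=16

Answer: CINNAZV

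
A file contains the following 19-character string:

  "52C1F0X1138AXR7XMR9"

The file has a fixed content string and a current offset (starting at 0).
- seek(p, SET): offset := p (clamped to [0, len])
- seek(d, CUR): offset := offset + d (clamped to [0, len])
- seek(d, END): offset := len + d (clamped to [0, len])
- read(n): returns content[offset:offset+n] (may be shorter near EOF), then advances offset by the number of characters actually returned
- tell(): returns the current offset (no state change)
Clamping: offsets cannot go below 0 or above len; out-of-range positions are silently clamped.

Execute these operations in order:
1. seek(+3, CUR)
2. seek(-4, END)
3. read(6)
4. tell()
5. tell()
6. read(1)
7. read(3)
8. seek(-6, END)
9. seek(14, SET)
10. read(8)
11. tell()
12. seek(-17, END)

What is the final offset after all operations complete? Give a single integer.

After 1 (seek(+3, CUR)): offset=3
After 2 (seek(-4, END)): offset=15
After 3 (read(6)): returned 'XMR9', offset=19
After 4 (tell()): offset=19
After 5 (tell()): offset=19
After 6 (read(1)): returned '', offset=19
After 7 (read(3)): returned '', offset=19
After 8 (seek(-6, END)): offset=13
After 9 (seek(14, SET)): offset=14
After 10 (read(8)): returned '7XMR9', offset=19
After 11 (tell()): offset=19
After 12 (seek(-17, END)): offset=2

Answer: 2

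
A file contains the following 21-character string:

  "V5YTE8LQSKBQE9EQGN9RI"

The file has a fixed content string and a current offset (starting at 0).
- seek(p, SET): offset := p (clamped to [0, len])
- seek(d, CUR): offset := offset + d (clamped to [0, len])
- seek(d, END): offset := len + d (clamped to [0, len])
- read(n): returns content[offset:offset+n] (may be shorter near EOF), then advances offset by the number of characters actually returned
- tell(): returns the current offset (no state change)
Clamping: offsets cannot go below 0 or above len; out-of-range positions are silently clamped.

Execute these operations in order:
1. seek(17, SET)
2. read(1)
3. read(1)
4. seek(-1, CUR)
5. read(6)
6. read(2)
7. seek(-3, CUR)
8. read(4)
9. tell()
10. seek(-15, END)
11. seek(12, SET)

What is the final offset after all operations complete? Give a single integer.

Answer: 12

Derivation:
After 1 (seek(17, SET)): offset=17
After 2 (read(1)): returned 'N', offset=18
After 3 (read(1)): returned '9', offset=19
After 4 (seek(-1, CUR)): offset=18
After 5 (read(6)): returned '9RI', offset=21
After 6 (read(2)): returned '', offset=21
After 7 (seek(-3, CUR)): offset=18
After 8 (read(4)): returned '9RI', offset=21
After 9 (tell()): offset=21
After 10 (seek(-15, END)): offset=6
After 11 (seek(12, SET)): offset=12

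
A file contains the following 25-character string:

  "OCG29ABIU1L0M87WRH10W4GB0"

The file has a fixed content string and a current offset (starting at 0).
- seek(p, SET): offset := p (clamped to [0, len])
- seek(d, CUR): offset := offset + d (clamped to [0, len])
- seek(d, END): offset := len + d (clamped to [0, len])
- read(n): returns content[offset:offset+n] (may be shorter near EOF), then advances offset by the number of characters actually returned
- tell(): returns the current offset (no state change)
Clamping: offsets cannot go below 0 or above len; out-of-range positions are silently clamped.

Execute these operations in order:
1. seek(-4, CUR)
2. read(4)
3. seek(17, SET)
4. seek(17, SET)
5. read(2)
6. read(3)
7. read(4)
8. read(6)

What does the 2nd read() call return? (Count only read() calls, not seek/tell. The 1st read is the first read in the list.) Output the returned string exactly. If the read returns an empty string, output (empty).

After 1 (seek(-4, CUR)): offset=0
After 2 (read(4)): returned 'OCG2', offset=4
After 3 (seek(17, SET)): offset=17
After 4 (seek(17, SET)): offset=17
After 5 (read(2)): returned 'H1', offset=19
After 6 (read(3)): returned '0W4', offset=22
After 7 (read(4)): returned 'GB0', offset=25
After 8 (read(6)): returned '', offset=25

Answer: H1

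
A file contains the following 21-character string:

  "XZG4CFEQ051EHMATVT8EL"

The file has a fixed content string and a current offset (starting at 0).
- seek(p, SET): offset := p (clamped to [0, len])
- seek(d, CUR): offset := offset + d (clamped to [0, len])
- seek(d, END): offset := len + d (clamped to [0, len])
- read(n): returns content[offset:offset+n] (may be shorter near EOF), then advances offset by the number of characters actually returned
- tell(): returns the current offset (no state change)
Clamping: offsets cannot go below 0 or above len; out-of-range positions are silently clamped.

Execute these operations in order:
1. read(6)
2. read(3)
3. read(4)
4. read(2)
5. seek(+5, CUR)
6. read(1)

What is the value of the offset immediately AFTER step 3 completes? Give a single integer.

After 1 (read(6)): returned 'XZG4CF', offset=6
After 2 (read(3)): returned 'EQ0', offset=9
After 3 (read(4)): returned '51EH', offset=13

Answer: 13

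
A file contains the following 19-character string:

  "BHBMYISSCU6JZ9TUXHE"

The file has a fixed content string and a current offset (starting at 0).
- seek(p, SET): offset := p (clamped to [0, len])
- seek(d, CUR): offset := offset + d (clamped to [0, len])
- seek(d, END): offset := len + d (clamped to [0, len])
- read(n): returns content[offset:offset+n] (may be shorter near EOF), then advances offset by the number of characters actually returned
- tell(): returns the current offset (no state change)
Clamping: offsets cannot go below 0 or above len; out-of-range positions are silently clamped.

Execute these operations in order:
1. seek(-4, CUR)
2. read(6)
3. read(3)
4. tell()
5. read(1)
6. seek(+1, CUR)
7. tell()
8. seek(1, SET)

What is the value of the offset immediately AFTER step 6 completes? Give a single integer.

After 1 (seek(-4, CUR)): offset=0
After 2 (read(6)): returned 'BHBMYI', offset=6
After 3 (read(3)): returned 'SSC', offset=9
After 4 (tell()): offset=9
After 5 (read(1)): returned 'U', offset=10
After 6 (seek(+1, CUR)): offset=11

Answer: 11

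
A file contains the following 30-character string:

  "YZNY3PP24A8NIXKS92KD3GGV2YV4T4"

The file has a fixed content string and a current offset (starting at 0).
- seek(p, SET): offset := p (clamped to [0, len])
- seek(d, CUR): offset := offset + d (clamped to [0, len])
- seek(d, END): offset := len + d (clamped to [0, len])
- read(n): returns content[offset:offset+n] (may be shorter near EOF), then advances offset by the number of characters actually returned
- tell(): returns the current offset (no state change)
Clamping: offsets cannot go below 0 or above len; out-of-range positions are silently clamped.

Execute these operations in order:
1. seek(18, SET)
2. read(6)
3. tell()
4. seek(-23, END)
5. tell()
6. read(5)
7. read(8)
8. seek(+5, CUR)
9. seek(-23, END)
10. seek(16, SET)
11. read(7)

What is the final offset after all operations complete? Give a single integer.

Answer: 23

Derivation:
After 1 (seek(18, SET)): offset=18
After 2 (read(6)): returned 'KD3GGV', offset=24
After 3 (tell()): offset=24
After 4 (seek(-23, END)): offset=7
After 5 (tell()): offset=7
After 6 (read(5)): returned '24A8N', offset=12
After 7 (read(8)): returned 'IXKS92KD', offset=20
After 8 (seek(+5, CUR)): offset=25
After 9 (seek(-23, END)): offset=7
After 10 (seek(16, SET)): offset=16
After 11 (read(7)): returned '92KD3GG', offset=23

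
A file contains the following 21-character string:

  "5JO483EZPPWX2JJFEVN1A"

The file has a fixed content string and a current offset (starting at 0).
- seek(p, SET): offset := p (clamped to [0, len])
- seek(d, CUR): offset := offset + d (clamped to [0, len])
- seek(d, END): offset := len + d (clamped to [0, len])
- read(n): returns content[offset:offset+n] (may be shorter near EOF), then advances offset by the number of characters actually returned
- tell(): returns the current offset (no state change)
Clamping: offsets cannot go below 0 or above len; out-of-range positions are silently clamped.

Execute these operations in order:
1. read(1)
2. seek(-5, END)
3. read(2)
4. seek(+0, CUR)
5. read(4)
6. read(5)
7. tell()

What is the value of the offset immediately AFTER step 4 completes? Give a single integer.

After 1 (read(1)): returned '5', offset=1
After 2 (seek(-5, END)): offset=16
After 3 (read(2)): returned 'EV', offset=18
After 4 (seek(+0, CUR)): offset=18

Answer: 18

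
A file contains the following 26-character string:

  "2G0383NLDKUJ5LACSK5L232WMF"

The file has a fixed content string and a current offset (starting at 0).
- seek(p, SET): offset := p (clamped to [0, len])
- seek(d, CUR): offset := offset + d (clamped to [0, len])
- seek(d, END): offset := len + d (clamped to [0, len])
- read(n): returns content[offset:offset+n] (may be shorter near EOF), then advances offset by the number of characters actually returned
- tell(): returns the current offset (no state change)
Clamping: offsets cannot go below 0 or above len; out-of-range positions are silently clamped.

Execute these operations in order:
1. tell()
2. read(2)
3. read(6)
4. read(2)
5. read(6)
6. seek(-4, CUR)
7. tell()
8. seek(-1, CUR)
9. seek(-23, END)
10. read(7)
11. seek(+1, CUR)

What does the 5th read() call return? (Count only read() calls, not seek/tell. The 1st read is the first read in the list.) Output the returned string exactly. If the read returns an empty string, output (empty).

After 1 (tell()): offset=0
After 2 (read(2)): returned '2G', offset=2
After 3 (read(6)): returned '0383NL', offset=8
After 4 (read(2)): returned 'DK', offset=10
After 5 (read(6)): returned 'UJ5LAC', offset=16
After 6 (seek(-4, CUR)): offset=12
After 7 (tell()): offset=12
After 8 (seek(-1, CUR)): offset=11
After 9 (seek(-23, END)): offset=3
After 10 (read(7)): returned '383NLDK', offset=10
After 11 (seek(+1, CUR)): offset=11

Answer: 383NLDK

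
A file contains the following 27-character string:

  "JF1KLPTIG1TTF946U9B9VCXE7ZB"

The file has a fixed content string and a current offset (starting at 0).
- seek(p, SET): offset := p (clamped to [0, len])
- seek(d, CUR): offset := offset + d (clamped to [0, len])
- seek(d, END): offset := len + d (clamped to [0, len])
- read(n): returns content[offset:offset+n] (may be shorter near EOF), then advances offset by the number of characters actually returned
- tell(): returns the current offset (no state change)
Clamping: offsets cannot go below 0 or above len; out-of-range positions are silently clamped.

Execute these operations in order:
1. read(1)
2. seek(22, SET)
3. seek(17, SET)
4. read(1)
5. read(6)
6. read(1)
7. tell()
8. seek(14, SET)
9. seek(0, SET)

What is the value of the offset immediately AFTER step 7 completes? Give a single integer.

After 1 (read(1)): returned 'J', offset=1
After 2 (seek(22, SET)): offset=22
After 3 (seek(17, SET)): offset=17
After 4 (read(1)): returned '9', offset=18
After 5 (read(6)): returned 'B9VCXE', offset=24
After 6 (read(1)): returned '7', offset=25
After 7 (tell()): offset=25

Answer: 25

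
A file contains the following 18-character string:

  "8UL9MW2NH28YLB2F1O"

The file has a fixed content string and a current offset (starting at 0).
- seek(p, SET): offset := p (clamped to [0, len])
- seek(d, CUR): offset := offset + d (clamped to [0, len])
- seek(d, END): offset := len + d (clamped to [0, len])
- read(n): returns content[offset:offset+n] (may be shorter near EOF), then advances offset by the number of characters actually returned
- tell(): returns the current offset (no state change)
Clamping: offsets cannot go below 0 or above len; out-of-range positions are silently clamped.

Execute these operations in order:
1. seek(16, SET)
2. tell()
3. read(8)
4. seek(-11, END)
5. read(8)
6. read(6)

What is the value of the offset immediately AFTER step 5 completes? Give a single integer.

After 1 (seek(16, SET)): offset=16
After 2 (tell()): offset=16
After 3 (read(8)): returned '1O', offset=18
After 4 (seek(-11, END)): offset=7
After 5 (read(8)): returned 'NH28YLB2', offset=15

Answer: 15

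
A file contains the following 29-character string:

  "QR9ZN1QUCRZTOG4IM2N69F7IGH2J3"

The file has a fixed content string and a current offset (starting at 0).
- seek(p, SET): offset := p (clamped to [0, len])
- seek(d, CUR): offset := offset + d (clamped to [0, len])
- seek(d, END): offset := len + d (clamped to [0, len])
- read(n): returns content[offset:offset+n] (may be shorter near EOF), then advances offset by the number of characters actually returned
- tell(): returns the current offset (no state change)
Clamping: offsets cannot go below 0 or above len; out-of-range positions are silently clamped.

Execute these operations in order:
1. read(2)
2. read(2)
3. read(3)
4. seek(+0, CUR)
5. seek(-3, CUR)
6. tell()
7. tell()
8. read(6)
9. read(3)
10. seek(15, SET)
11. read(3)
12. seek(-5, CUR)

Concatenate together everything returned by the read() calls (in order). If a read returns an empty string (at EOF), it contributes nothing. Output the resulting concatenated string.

Answer: QR9ZN1QN1QUCRZTOIM2

Derivation:
After 1 (read(2)): returned 'QR', offset=2
After 2 (read(2)): returned '9Z', offset=4
After 3 (read(3)): returned 'N1Q', offset=7
After 4 (seek(+0, CUR)): offset=7
After 5 (seek(-3, CUR)): offset=4
After 6 (tell()): offset=4
After 7 (tell()): offset=4
After 8 (read(6)): returned 'N1QUCR', offset=10
After 9 (read(3)): returned 'ZTO', offset=13
After 10 (seek(15, SET)): offset=15
After 11 (read(3)): returned 'IM2', offset=18
After 12 (seek(-5, CUR)): offset=13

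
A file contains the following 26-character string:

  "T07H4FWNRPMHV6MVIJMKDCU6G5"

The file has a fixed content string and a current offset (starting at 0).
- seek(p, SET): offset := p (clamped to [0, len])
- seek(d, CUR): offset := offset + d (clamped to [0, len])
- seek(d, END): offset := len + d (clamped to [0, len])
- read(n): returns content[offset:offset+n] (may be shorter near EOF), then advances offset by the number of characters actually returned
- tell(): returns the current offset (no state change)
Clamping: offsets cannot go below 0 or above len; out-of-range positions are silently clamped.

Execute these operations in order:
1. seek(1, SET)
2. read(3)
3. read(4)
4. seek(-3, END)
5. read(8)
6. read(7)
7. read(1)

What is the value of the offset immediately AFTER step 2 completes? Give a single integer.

Answer: 4

Derivation:
After 1 (seek(1, SET)): offset=1
After 2 (read(3)): returned '07H', offset=4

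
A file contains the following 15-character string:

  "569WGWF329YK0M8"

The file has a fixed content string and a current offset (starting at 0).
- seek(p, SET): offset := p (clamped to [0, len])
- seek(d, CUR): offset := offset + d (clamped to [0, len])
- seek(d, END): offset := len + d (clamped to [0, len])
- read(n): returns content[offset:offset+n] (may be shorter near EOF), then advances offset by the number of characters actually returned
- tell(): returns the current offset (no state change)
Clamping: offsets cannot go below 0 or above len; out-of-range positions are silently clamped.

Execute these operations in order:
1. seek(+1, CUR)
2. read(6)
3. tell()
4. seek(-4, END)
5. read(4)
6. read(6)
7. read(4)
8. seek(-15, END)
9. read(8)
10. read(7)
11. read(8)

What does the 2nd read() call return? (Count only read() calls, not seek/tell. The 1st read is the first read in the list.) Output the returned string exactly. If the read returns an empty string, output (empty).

After 1 (seek(+1, CUR)): offset=1
After 2 (read(6)): returned '69WGWF', offset=7
After 3 (tell()): offset=7
After 4 (seek(-4, END)): offset=11
After 5 (read(4)): returned 'K0M8', offset=15
After 6 (read(6)): returned '', offset=15
After 7 (read(4)): returned '', offset=15
After 8 (seek(-15, END)): offset=0
After 9 (read(8)): returned '569WGWF3', offset=8
After 10 (read(7)): returned '29YK0M8', offset=15
After 11 (read(8)): returned '', offset=15

Answer: K0M8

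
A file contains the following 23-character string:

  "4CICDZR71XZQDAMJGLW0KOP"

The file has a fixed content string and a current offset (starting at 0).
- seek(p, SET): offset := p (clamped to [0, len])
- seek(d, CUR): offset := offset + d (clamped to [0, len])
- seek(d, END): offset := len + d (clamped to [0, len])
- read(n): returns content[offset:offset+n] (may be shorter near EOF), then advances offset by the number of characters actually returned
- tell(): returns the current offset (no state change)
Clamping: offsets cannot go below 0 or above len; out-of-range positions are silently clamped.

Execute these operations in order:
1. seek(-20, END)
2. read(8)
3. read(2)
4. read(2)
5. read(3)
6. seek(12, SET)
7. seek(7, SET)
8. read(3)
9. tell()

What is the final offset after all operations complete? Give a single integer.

Answer: 10

Derivation:
After 1 (seek(-20, END)): offset=3
After 2 (read(8)): returned 'CDZR71XZ', offset=11
After 3 (read(2)): returned 'QD', offset=13
After 4 (read(2)): returned 'AM', offset=15
After 5 (read(3)): returned 'JGL', offset=18
After 6 (seek(12, SET)): offset=12
After 7 (seek(7, SET)): offset=7
After 8 (read(3)): returned '71X', offset=10
After 9 (tell()): offset=10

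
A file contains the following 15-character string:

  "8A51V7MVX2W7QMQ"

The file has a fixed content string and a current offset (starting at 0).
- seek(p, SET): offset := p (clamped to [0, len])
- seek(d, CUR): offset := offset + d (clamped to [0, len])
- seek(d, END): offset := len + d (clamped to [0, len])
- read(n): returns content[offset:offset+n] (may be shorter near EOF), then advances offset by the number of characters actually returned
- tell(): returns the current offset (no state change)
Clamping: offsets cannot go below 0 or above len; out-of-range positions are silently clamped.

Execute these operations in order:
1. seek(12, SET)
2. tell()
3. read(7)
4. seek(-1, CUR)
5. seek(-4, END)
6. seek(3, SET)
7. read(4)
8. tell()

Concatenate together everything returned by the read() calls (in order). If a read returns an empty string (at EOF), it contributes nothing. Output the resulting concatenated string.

After 1 (seek(12, SET)): offset=12
After 2 (tell()): offset=12
After 3 (read(7)): returned 'QMQ', offset=15
After 4 (seek(-1, CUR)): offset=14
After 5 (seek(-4, END)): offset=11
After 6 (seek(3, SET)): offset=3
After 7 (read(4)): returned '1V7M', offset=7
After 8 (tell()): offset=7

Answer: QMQ1V7M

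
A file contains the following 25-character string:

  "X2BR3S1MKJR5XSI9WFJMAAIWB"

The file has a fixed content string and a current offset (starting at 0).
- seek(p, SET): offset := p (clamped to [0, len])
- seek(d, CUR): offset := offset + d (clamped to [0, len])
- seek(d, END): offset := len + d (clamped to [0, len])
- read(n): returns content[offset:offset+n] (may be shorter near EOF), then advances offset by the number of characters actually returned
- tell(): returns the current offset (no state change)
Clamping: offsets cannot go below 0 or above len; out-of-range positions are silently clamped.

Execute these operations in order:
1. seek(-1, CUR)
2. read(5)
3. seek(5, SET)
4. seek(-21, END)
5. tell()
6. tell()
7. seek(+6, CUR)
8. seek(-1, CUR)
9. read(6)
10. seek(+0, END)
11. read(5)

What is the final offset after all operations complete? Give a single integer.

Answer: 25

Derivation:
After 1 (seek(-1, CUR)): offset=0
After 2 (read(5)): returned 'X2BR3', offset=5
After 3 (seek(5, SET)): offset=5
After 4 (seek(-21, END)): offset=4
After 5 (tell()): offset=4
After 6 (tell()): offset=4
After 7 (seek(+6, CUR)): offset=10
After 8 (seek(-1, CUR)): offset=9
After 9 (read(6)): returned 'JR5XSI', offset=15
After 10 (seek(+0, END)): offset=25
After 11 (read(5)): returned '', offset=25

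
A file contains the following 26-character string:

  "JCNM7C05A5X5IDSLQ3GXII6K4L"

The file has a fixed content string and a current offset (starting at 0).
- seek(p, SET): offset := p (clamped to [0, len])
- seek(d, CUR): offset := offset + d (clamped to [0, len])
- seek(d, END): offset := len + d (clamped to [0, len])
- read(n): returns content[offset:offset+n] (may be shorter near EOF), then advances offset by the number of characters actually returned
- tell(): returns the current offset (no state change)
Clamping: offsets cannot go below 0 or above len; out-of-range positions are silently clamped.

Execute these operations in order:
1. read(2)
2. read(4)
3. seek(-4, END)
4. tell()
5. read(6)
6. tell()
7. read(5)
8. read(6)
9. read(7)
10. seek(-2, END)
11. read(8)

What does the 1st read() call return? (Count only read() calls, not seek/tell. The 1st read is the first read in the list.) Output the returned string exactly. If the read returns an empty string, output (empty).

Answer: JC

Derivation:
After 1 (read(2)): returned 'JC', offset=2
After 2 (read(4)): returned 'NM7C', offset=6
After 3 (seek(-4, END)): offset=22
After 4 (tell()): offset=22
After 5 (read(6)): returned '6K4L', offset=26
After 6 (tell()): offset=26
After 7 (read(5)): returned '', offset=26
After 8 (read(6)): returned '', offset=26
After 9 (read(7)): returned '', offset=26
After 10 (seek(-2, END)): offset=24
After 11 (read(8)): returned '4L', offset=26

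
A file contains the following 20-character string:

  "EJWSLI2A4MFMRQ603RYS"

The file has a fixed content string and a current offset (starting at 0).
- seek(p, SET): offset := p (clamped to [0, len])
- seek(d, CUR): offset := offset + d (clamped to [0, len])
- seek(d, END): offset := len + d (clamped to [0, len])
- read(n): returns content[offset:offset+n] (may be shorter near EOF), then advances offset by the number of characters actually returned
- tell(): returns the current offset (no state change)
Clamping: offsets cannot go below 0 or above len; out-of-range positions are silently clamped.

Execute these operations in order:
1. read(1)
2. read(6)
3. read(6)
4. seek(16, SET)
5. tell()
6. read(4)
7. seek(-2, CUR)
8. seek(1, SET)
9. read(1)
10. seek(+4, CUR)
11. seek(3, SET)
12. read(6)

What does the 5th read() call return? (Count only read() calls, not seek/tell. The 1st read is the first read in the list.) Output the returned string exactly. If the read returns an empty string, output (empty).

After 1 (read(1)): returned 'E', offset=1
After 2 (read(6)): returned 'JWSLI2', offset=7
After 3 (read(6)): returned 'A4MFMR', offset=13
After 4 (seek(16, SET)): offset=16
After 5 (tell()): offset=16
After 6 (read(4)): returned '3RYS', offset=20
After 7 (seek(-2, CUR)): offset=18
After 8 (seek(1, SET)): offset=1
After 9 (read(1)): returned 'J', offset=2
After 10 (seek(+4, CUR)): offset=6
After 11 (seek(3, SET)): offset=3
After 12 (read(6)): returned 'SLI2A4', offset=9

Answer: J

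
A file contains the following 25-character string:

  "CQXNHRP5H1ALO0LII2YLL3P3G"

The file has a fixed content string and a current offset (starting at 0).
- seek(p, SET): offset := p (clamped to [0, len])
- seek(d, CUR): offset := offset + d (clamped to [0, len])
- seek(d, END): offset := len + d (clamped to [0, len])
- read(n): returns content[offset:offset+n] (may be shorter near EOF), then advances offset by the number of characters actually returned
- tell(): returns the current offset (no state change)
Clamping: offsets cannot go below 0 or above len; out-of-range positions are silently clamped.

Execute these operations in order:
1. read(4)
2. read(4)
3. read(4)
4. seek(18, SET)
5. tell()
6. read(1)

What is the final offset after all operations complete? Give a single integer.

After 1 (read(4)): returned 'CQXN', offset=4
After 2 (read(4)): returned 'HRP5', offset=8
After 3 (read(4)): returned 'H1AL', offset=12
After 4 (seek(18, SET)): offset=18
After 5 (tell()): offset=18
After 6 (read(1)): returned 'Y', offset=19

Answer: 19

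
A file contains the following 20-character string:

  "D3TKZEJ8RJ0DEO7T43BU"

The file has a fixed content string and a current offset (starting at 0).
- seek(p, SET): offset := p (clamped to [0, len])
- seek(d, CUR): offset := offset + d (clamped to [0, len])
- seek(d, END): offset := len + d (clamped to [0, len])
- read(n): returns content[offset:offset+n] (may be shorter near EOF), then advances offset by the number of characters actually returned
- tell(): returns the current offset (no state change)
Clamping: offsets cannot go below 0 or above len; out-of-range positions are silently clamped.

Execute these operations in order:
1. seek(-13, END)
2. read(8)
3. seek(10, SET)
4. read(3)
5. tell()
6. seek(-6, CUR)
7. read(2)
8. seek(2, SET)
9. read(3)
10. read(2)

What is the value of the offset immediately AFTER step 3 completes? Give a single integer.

Answer: 10

Derivation:
After 1 (seek(-13, END)): offset=7
After 2 (read(8)): returned '8RJ0DEO7', offset=15
After 3 (seek(10, SET)): offset=10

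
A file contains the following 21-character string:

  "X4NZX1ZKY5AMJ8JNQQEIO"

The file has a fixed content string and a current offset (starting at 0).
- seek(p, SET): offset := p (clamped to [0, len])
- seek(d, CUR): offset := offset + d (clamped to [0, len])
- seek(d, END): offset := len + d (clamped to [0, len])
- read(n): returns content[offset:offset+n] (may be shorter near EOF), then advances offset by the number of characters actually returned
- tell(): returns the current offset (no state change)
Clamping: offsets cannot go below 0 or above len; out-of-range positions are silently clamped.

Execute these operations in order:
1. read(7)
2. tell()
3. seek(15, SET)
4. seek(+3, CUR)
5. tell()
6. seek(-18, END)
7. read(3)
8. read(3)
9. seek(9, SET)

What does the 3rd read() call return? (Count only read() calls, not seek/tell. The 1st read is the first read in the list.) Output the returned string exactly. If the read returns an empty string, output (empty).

After 1 (read(7)): returned 'X4NZX1Z', offset=7
After 2 (tell()): offset=7
After 3 (seek(15, SET)): offset=15
After 4 (seek(+3, CUR)): offset=18
After 5 (tell()): offset=18
After 6 (seek(-18, END)): offset=3
After 7 (read(3)): returned 'ZX1', offset=6
After 8 (read(3)): returned 'ZKY', offset=9
After 9 (seek(9, SET)): offset=9

Answer: ZKY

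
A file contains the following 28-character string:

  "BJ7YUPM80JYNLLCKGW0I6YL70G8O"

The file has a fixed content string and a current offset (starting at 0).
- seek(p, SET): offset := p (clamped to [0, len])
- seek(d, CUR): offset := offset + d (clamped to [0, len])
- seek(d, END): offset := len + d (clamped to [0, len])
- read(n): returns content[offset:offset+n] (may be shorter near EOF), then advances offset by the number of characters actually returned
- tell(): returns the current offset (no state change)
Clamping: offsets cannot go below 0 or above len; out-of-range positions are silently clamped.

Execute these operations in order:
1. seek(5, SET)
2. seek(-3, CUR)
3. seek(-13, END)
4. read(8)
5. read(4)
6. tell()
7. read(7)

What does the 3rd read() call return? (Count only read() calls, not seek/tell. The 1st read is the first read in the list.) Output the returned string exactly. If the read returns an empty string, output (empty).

Answer: O

Derivation:
After 1 (seek(5, SET)): offset=5
After 2 (seek(-3, CUR)): offset=2
After 3 (seek(-13, END)): offset=15
After 4 (read(8)): returned 'KGW0I6YL', offset=23
After 5 (read(4)): returned '70G8', offset=27
After 6 (tell()): offset=27
After 7 (read(7)): returned 'O', offset=28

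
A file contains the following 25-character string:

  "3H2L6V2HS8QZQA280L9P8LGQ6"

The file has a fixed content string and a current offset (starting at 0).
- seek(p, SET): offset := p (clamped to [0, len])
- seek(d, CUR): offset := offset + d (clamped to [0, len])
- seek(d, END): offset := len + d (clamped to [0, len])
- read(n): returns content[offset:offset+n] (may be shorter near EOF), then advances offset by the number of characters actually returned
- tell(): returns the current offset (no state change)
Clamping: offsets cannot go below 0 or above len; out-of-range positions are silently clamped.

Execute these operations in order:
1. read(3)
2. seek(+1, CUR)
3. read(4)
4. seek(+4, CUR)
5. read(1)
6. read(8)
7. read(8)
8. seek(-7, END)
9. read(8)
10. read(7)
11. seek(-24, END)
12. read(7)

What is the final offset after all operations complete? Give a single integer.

After 1 (read(3)): returned '3H2', offset=3
After 2 (seek(+1, CUR)): offset=4
After 3 (read(4)): returned '6V2H', offset=8
After 4 (seek(+4, CUR)): offset=12
After 5 (read(1)): returned 'Q', offset=13
After 6 (read(8)): returned 'A280L9P8', offset=21
After 7 (read(8)): returned 'LGQ6', offset=25
After 8 (seek(-7, END)): offset=18
After 9 (read(8)): returned '9P8LGQ6', offset=25
After 10 (read(7)): returned '', offset=25
After 11 (seek(-24, END)): offset=1
After 12 (read(7)): returned 'H2L6V2H', offset=8

Answer: 8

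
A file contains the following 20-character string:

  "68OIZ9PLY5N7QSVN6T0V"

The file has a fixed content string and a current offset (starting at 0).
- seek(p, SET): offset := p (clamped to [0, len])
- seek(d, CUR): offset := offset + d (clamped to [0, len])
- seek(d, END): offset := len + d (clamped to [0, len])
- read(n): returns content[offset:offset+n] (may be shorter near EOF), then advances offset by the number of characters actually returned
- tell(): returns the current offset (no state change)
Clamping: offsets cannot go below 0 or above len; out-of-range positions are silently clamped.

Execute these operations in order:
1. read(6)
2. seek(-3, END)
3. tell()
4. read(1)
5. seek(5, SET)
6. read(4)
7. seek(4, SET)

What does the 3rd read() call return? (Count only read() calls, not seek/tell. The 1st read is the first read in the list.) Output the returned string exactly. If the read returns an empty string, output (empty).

After 1 (read(6)): returned '68OIZ9', offset=6
After 2 (seek(-3, END)): offset=17
After 3 (tell()): offset=17
After 4 (read(1)): returned 'T', offset=18
After 5 (seek(5, SET)): offset=5
After 6 (read(4)): returned '9PLY', offset=9
After 7 (seek(4, SET)): offset=4

Answer: 9PLY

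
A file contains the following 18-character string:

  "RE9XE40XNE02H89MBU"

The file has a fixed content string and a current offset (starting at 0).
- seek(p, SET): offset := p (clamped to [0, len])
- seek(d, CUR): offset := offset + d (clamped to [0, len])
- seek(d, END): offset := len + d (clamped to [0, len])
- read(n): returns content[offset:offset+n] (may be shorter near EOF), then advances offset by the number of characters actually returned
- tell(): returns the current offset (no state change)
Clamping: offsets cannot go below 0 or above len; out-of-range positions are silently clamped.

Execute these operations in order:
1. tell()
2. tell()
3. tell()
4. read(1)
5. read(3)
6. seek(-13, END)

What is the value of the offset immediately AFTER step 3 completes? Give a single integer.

Answer: 0

Derivation:
After 1 (tell()): offset=0
After 2 (tell()): offset=0
After 3 (tell()): offset=0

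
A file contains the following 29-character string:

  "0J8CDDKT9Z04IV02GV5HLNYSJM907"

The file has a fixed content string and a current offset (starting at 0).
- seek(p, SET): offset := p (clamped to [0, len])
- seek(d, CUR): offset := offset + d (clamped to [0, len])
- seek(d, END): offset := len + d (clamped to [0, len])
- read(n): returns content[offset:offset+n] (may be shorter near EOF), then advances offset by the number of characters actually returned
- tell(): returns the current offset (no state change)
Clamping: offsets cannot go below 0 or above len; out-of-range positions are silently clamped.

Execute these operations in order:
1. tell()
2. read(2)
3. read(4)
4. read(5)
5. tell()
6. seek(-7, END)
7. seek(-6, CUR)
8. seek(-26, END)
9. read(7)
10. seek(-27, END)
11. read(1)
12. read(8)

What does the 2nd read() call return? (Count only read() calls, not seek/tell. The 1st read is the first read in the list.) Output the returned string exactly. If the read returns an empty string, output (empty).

After 1 (tell()): offset=0
After 2 (read(2)): returned '0J', offset=2
After 3 (read(4)): returned '8CDD', offset=6
After 4 (read(5)): returned 'KT9Z0', offset=11
After 5 (tell()): offset=11
After 6 (seek(-7, END)): offset=22
After 7 (seek(-6, CUR)): offset=16
After 8 (seek(-26, END)): offset=3
After 9 (read(7)): returned 'CDDKT9Z', offset=10
After 10 (seek(-27, END)): offset=2
After 11 (read(1)): returned '8', offset=3
After 12 (read(8)): returned 'CDDKT9Z0', offset=11

Answer: 8CDD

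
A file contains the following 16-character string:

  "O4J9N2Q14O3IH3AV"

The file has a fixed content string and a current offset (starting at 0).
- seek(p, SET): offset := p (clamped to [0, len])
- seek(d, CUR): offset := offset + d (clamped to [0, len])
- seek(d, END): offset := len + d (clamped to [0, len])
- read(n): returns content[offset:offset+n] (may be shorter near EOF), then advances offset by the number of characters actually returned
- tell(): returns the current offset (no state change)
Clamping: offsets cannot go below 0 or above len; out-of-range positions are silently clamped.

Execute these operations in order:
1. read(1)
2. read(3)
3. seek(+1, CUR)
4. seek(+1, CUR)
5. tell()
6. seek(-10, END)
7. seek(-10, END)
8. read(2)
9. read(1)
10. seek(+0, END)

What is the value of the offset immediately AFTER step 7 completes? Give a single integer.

Answer: 6

Derivation:
After 1 (read(1)): returned 'O', offset=1
After 2 (read(3)): returned '4J9', offset=4
After 3 (seek(+1, CUR)): offset=5
After 4 (seek(+1, CUR)): offset=6
After 5 (tell()): offset=6
After 6 (seek(-10, END)): offset=6
After 7 (seek(-10, END)): offset=6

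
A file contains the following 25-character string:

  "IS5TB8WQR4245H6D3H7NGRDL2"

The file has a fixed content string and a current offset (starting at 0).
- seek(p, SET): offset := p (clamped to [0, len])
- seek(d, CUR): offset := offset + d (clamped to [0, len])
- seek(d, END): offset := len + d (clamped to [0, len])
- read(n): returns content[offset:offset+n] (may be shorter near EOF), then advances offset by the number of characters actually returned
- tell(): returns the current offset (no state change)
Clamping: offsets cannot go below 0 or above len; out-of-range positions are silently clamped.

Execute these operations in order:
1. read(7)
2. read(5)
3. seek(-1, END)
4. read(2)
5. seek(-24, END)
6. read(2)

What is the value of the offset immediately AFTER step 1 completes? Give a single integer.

Answer: 7

Derivation:
After 1 (read(7)): returned 'IS5TB8W', offset=7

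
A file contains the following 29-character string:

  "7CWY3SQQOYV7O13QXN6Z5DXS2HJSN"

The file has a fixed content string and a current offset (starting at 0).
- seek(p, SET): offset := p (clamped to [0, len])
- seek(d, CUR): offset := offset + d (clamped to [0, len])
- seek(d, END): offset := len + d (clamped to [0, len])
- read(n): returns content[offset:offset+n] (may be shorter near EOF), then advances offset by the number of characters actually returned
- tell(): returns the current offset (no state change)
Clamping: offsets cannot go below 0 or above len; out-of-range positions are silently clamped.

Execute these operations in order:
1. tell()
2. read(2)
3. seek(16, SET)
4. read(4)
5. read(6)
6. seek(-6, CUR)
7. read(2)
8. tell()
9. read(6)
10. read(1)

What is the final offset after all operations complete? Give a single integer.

Answer: 29

Derivation:
After 1 (tell()): offset=0
After 2 (read(2)): returned '7C', offset=2
After 3 (seek(16, SET)): offset=16
After 4 (read(4)): returned 'XN6Z', offset=20
After 5 (read(6)): returned '5DXS2H', offset=26
After 6 (seek(-6, CUR)): offset=20
After 7 (read(2)): returned '5D', offset=22
After 8 (tell()): offset=22
After 9 (read(6)): returned 'XS2HJS', offset=28
After 10 (read(1)): returned 'N', offset=29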